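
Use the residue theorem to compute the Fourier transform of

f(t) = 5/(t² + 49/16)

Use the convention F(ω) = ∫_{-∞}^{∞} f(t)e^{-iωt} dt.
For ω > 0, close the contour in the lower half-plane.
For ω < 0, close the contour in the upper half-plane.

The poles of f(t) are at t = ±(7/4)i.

Let g(z) = f(z)e^{-iωz}; for large |z| the factor e^{-iωz} decays in the lower half-plane when ω > 0 and in the upper half-plane when ω < 0.

Case ω > 0 (lower half-plane, clockwise contour ⇒ F(ω) = -2πi·ΣRes):
  Res_{z = - \frac{7 i}{4}} g(z) = \frac{10 i e^{- \frac{7 \omega}{4}}}{7}
  F(ω) = -2πi·ΣRes = \frac{20 \pi e^{- \frac{7 \omega}{4}}}{7}

Case ω < 0 (upper half-plane, counterclockwise contour ⇒ F(ω) = +2πi·ΣRes):
  Res_{z = \frac{7 i}{4}} g(z) = - \frac{10 i e^{\frac{7 \omega}{4}}}{7}
  F(ω) = 2πi·ΣRes = \frac{20 \pi e^{\frac{7 \omega}{4}}}{7}

Both cases combine into a single formula in |ω|:

F(ω) = \frac{20 \pi e^{- \frac{7 \left|{\omega}\right|}{4}}}{7}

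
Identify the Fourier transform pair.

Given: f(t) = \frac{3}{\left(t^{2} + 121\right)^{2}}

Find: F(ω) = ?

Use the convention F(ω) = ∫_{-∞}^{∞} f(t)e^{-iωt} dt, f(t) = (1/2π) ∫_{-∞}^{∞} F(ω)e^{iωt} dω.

F(ω) = \frac{3 \pi \left(11 \left|{\omega}\right| + 1\right) e^{- 11 \left|{\omega}\right|}}{2662}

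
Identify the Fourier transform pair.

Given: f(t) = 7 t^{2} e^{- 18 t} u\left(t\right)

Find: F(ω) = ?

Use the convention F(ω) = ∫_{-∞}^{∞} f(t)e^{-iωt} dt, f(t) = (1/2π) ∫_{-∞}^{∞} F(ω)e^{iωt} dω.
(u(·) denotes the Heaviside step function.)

F(ω) = \frac{14}{\left(i \omega + 18\right)^{3}}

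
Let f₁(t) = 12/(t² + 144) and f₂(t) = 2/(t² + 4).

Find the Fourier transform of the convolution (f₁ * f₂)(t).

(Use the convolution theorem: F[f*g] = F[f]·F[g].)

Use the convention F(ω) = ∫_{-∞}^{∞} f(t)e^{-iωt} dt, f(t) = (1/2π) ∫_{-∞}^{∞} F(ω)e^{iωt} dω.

F[f₁*f₂](ω) = \pi^{2} e^{- 14 \left|{\omega}\right|}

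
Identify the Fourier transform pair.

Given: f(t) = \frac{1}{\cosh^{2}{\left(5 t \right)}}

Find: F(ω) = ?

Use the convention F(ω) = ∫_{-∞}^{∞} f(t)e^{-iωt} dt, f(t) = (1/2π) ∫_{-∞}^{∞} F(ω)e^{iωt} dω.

F(ω) = \frac{\pi \omega}{25 \sinh{\left(\frac{\pi \omega}{10} \right)}}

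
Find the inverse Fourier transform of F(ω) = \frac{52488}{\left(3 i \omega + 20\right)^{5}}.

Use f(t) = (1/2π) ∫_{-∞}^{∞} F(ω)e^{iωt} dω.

f(t) = 9 t^{4} e^{- \frac{20 t}{3}} u\left(t\right)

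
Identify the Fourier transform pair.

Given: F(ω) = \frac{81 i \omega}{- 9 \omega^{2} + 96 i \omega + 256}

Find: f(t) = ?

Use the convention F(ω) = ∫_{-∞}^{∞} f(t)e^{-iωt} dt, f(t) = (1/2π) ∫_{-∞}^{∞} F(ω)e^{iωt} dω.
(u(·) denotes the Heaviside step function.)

f(t) = 9 \left(1 - \frac{16 t}{3}\right) e^{- \frac{16 t}{3}} u\left(t\right)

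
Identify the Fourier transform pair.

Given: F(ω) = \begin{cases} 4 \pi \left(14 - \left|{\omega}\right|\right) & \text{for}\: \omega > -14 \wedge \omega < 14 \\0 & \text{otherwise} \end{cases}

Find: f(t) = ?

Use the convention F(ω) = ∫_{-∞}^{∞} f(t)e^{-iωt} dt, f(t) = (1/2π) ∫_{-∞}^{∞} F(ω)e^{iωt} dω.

f(t) = \frac{8 \sin^{2}{\left(7 t \right)}}{t^{2}}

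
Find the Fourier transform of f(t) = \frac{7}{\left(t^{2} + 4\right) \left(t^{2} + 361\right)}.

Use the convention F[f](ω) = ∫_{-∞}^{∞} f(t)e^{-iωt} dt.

F(ω) = \frac{\pi \left(19 e^{17 \left|{\omega}\right|} - 2\right) e^{- 19 \left|{\omega}\right|}}{1938}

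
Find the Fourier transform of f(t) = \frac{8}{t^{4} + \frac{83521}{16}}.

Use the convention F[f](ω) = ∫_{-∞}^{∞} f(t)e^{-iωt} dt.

F(ω) = \frac{64 \pi e^{- \frac{17 \sqrt{2} \left|{\omega}\right|}{4}} \sin{\left(\frac{17 \sqrt{2} \left|{\omega}\right|}{4} + \frac{\pi}{4} \right)}}{4913}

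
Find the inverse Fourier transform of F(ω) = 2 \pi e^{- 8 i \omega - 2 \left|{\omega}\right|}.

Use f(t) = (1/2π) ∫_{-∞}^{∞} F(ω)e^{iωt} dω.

f(t) = \frac{4}{\left(t - 8\right)^{2} + 4}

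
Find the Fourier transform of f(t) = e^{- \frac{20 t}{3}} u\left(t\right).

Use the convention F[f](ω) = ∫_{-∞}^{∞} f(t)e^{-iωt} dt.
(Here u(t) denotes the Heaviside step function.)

F(ω) = \frac{3}{3 i \omega + 20}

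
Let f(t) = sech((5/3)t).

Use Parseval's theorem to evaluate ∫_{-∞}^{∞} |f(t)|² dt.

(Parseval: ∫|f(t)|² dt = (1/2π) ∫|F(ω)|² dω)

∫|f(t)|² dt = \frac{6}{5}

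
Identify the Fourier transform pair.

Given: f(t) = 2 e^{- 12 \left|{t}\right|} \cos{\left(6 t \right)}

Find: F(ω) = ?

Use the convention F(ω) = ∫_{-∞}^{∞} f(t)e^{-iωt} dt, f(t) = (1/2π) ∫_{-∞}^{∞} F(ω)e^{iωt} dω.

F(ω) = \frac{48 \left(\omega^{2} + 180\right)}{\omega^{4} + 216 \omega^{2} + 32400}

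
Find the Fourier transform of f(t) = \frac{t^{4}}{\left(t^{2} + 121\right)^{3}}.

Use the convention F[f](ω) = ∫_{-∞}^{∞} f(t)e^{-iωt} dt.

F(ω) = \frac{\pi \left(121 \omega^{2} - 55 \left|{\omega}\right| + 3\right) e^{- 11 \left|{\omega}\right|}}{88}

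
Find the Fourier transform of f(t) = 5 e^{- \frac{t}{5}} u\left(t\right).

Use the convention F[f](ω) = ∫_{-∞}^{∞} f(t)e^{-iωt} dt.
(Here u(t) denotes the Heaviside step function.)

F(ω) = \frac{25}{5 i \omega + 1}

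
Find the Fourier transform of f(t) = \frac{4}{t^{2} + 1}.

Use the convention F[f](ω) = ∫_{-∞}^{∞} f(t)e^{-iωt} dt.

F(ω) = 4 \pi e^{- \left|{\omega}\right|}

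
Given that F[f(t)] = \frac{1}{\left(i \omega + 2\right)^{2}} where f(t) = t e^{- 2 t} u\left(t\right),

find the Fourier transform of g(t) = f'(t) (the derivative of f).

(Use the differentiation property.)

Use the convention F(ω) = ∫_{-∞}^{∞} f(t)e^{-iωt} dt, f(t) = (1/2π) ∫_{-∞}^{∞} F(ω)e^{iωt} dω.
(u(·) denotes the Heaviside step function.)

F[g](ω) = \frac{i \omega}{\left(i \omega + 2\right)^{2}}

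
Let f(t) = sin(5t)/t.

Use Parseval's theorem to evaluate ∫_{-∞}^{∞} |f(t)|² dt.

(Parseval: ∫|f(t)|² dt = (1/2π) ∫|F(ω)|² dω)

∫|f(t)|² dt = 5 \pi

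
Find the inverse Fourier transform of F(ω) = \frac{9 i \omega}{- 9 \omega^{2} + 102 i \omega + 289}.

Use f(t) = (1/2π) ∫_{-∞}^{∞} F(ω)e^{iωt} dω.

f(t) = \left(1 - \frac{17 t}{3}\right) e^{- \frac{17 t}{3}} u\left(t\right)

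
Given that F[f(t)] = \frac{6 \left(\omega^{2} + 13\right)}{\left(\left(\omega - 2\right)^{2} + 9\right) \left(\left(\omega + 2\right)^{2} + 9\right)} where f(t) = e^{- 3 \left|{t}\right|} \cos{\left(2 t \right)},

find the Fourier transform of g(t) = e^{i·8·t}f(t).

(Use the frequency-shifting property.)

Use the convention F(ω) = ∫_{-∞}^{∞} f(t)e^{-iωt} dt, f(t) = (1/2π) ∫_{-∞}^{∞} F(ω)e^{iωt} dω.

F[g](ω) = \frac{6 \left(\left(\omega - 8\right)^{2} + 13\right)}{\left(\left(\omega - 10\right)^{2} + 9\right) \left(\left(\omega - 6\right)^{2} + 9\right)}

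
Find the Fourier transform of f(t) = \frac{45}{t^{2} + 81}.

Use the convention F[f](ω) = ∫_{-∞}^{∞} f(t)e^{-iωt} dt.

F(ω) = 5 \pi e^{- 9 \left|{\omega}\right|}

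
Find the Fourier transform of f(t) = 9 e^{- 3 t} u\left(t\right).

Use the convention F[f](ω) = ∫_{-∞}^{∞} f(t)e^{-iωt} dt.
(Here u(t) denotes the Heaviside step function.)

F(ω) = \frac{9}{i \omega + 3}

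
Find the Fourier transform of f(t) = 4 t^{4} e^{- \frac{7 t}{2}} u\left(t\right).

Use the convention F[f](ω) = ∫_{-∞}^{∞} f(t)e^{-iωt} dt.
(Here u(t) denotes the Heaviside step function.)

F(ω) = \frac{3072}{\left(2 i \omega + 7\right)^{5}}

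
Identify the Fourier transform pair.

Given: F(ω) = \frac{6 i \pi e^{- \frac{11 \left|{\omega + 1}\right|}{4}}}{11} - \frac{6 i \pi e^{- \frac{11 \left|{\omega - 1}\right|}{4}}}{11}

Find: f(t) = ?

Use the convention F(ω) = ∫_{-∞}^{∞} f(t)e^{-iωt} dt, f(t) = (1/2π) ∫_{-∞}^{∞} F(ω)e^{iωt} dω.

f(t) = \frac{3 \sin{\left(t \right)}}{t^{2} + \frac{121}{16}}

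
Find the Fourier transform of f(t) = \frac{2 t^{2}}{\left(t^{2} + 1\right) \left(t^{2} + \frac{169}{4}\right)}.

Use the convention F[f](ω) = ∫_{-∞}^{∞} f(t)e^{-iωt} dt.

F(ω) = - \frac{8 \pi e^{- \left|{\omega}\right|}}{165} + \frac{52 \pi e^{- \frac{13 \left|{\omega}\right|}{2}}}{165}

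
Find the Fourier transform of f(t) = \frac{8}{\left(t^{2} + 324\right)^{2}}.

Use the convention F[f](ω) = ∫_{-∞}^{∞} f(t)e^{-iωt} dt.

F(ω) = \frac{\pi \left(18 \left|{\omega}\right| + 1\right) e^{- 18 \left|{\omega}\right|}}{1458}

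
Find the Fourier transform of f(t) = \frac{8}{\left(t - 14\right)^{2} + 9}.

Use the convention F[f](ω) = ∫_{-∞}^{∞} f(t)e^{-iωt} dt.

F(ω) = \frac{8 \pi e^{- 14 i \omega - 3 \left|{\omega}\right|}}{3}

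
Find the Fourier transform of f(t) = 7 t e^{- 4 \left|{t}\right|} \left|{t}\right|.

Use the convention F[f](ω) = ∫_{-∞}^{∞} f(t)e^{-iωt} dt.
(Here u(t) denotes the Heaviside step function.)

F(ω) = \frac{28 i \omega \left(\omega^{2} - 48\right)}{\left(\omega^{2} + 16\right)^{3}}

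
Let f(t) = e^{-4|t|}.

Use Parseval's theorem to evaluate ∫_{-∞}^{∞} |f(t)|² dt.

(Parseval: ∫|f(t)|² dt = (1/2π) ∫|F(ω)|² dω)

∫|f(t)|² dt = \frac{1}{4}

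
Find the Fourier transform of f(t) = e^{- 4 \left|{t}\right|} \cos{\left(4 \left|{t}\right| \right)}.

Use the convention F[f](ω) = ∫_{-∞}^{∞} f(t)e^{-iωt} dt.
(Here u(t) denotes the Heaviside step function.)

F(ω) = \frac{8 \left(\omega^{2} + 32\right)}{\omega^{4} + 1024}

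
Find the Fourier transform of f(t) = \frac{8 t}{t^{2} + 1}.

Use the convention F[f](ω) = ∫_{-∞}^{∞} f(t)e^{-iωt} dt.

F(ω) = - 8 i \pi e^{- \left|{\omega}\right|} \operatorname{sign}{\left(\omega \right)}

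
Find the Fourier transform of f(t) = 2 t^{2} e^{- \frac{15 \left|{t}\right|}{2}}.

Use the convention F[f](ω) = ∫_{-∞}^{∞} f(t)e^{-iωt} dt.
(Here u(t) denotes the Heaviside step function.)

F(ω) = \frac{2880 \left(75 - 4 \omega^{2}\right)}{\left(4 \omega^{2} + 225\right)^{3}}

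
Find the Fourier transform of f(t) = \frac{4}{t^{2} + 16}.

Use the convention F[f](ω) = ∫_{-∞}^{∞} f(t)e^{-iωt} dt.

F(ω) = \pi e^{- 4 \left|{\omega}\right|}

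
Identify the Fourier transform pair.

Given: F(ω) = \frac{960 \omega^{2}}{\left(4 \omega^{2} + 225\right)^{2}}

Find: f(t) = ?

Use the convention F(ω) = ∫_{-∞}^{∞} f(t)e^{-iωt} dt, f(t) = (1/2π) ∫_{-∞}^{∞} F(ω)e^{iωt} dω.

f(t) = 2 \left(1 - \frac{15 \left|{t}\right|}{2}\right) e^{- \frac{15 \left|{t}\right|}{2}}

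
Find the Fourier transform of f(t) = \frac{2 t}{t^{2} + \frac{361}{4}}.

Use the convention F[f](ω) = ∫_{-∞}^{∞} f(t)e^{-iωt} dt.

F(ω) = - 2 i \pi e^{- \frac{19 \left|{\omega}\right|}{2}} \operatorname{sign}{\left(\omega \right)}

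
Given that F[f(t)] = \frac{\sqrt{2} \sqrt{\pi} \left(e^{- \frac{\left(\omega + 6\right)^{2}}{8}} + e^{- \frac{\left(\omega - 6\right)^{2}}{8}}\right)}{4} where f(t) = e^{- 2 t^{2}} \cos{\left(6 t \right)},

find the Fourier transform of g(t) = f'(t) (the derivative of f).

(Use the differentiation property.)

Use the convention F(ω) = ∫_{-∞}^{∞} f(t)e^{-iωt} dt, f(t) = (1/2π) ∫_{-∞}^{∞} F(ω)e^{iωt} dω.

F[g](ω) = \frac{\sqrt{2} i \sqrt{\pi} \omega \left(e^{3 \omega} + 1\right) e^{- \frac{\omega^{2}}{8} - \frac{3 \omega}{2} - \frac{9}{2}}}{4}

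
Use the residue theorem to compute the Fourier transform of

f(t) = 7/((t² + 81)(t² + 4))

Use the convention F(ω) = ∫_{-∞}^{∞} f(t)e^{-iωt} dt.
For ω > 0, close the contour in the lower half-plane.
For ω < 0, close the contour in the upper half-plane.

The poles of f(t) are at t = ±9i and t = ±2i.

Let g(z) = f(z)e^{-iωz}; for large |z| the factor e^{-iωz} decays in the lower half-plane when ω > 0 and in the upper half-plane when ω < 0.

Case ω > 0 (lower half-plane, clockwise contour ⇒ F(ω) = -2πi·ΣRes):
  Res_{z = - 9 i} g(z) = - \frac{i e^{- 9 \omega}}{198}
  Res_{z = - 2 i} g(z) = \frac{i e^{- 2 \omega}}{44}
  F(ω) = -2πi·ΣRes = \frac{\pi \left(9 e^{7 \omega} - 2\right) e^{- 9 \omega}}{198}

Case ω < 0 (upper half-plane, counterclockwise contour ⇒ F(ω) = +2πi·ΣRes):
  Res_{z = 9 i} g(z) = \frac{i e^{9 \omega}}{198}
  Res_{z = 2 i} g(z) = - \frac{i e^{2 \omega}}{44}
  F(ω) = 2πi·ΣRes = \frac{\pi \left(9 - 2 e^{7 \omega}\right) e^{2 \omega}}{198}

Both cases combine into a single formula in |ω|:

F(ω) = \frac{\pi \left(9 e^{7 \left|{\omega}\right|} - 2\right) e^{- 9 \left|{\omega}\right|}}{198}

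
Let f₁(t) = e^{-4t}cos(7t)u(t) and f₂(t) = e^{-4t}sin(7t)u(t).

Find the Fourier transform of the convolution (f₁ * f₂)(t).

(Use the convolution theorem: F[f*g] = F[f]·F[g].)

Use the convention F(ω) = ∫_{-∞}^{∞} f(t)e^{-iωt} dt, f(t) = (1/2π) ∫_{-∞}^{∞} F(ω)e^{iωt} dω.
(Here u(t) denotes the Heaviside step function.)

F[f₁*f₂](ω) = \frac{7 \left(i \omega + 4\right)}{\left(\left(i \omega + 4\right)^{2} + 49\right)^{2}}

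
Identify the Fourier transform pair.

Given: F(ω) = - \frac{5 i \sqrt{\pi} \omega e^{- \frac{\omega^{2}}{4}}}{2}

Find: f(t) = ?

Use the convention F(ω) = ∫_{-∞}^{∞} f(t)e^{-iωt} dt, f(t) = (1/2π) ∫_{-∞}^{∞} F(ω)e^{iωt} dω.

f(t) = 5 t e^{- t^{2}}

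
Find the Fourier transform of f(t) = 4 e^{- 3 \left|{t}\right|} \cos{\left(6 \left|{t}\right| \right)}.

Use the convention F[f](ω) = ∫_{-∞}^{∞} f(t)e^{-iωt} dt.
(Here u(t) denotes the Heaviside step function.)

F(ω) = \frac{24 \left(\omega^{2} + 45\right)}{\omega^{4} - 54 \omega^{2} + 2025}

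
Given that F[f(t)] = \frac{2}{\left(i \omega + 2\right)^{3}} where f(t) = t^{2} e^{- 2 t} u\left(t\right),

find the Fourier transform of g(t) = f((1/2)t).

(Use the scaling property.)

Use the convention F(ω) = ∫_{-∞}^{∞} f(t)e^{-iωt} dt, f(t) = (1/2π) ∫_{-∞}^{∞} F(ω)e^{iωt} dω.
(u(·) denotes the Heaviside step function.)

F[g](ω) = \frac{1}{2 \left(i \omega + 1\right)^{3}}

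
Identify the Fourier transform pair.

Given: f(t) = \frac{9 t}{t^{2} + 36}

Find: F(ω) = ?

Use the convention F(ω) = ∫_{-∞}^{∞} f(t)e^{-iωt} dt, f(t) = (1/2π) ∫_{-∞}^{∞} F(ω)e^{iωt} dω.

F(ω) = - 9 i \pi e^{- 6 \left|{\omega}\right|} \operatorname{sign}{\left(\omega \right)}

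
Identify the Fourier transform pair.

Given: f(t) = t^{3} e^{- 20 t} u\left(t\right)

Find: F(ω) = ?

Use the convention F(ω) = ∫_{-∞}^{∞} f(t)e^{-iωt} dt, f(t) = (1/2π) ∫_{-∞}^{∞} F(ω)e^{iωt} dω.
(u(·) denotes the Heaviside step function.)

F(ω) = \frac{6}{\left(i \omega + 20\right)^{4}}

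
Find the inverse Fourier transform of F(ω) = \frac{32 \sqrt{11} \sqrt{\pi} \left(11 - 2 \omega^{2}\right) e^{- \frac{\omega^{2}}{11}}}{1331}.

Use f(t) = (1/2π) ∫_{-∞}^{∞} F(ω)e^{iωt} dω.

f(t) = 8 t^{2} e^{- \frac{11 t^{2}}{4}}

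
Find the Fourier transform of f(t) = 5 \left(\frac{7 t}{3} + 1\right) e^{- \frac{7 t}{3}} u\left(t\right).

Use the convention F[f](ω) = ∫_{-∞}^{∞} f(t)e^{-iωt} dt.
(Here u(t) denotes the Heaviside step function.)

F(ω) = \frac{15 \left(- 3 i \omega - 14\right)}{9 \omega^{2} - 42 i \omega - 49}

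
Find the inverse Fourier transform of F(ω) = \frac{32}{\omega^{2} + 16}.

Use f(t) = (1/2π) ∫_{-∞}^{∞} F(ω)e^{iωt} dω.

f(t) = 4 e^{- 4 \left|{t}\right|}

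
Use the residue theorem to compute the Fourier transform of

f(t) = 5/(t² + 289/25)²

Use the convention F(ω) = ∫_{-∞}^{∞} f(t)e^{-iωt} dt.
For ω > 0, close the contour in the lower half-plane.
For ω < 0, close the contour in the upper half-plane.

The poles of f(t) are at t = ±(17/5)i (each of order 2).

Let g(z) = f(z)e^{-iωz}; for large |z| the factor e^{-iωz} decays in the lower half-plane when ω > 0 and in the upper half-plane when ω < 0.

Case ω > 0 (lower half-plane, clockwise contour ⇒ F(ω) = -2πi·ΣRes):
  Res_{z = - \frac{17 i}{5}} g(z) = \frac{125 i \left(17 \omega + 5\right) e^{- \frac{17 \omega}{5}}}{19652} (pole of order 2)
  F(ω) = -2πi·ΣRes = \frac{125 \pi \left(17 \omega + 5\right) e^{- \frac{17 \omega}{5}}}{9826}

Case ω < 0 (upper half-plane, counterclockwise contour ⇒ F(ω) = +2πi·ΣRes):
  Res_{z = \frac{17 i}{5}} g(z) = \frac{125 i \left(17 \omega - 5\right) e^{\frac{17 \omega}{5}}}{19652} (pole of order 2)
  F(ω) = 2πi·ΣRes = \frac{125 \pi \left(5 - 17 \omega\right) e^{\frac{17 \omega}{5}}}{9826}

Both cases combine into a single formula in |ω|:

F(ω) = \frac{125 \pi \left(17 \left|{\omega}\right| + 5\right) e^{- \frac{17 \left|{\omega}\right|}{5}}}{9826}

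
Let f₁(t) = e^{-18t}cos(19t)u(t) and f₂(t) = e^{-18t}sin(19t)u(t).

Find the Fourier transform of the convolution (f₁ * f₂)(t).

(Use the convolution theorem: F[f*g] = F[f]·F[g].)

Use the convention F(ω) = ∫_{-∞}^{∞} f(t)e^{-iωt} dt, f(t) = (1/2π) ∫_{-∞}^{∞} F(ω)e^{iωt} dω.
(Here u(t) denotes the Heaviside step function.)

F[f₁*f₂](ω) = \frac{19 \left(i \omega + 18\right)}{\left(\left(i \omega + 18\right)^{2} + 361\right)^{2}}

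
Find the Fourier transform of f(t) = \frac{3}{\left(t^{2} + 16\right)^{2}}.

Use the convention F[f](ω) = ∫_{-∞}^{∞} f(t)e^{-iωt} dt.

F(ω) = \frac{3 \pi \left(4 \left|{\omega}\right| + 1\right) e^{- 4 \left|{\omega}\right|}}{128}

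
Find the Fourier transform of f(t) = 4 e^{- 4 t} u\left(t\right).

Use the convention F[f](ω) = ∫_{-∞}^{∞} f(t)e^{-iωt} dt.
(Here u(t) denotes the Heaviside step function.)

F(ω) = \frac{4}{i \omega + 4}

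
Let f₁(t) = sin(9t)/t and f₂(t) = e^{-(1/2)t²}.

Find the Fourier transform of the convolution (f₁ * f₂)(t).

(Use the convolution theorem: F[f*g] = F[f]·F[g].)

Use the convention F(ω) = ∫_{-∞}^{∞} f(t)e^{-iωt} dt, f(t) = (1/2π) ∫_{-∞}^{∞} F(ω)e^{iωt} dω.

F[f₁*f₂](ω) = \begin{cases} \sqrt{2} \pi^{\frac{3}{2}} e^{- \frac{\omega^{2}}{2}} & \text{for}\: \omega > -9 \wedge \omega < 9 \\0 & \text{otherwise} \end{cases}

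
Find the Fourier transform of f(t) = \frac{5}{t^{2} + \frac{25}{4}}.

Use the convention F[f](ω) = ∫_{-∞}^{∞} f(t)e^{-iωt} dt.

F(ω) = 2 \pi e^{- \frac{5 \left|{\omega}\right|}{2}}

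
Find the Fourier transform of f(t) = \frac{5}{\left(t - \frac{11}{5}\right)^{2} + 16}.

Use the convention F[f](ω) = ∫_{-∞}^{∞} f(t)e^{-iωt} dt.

F(ω) = \frac{5 \pi e^{- \frac{11 i \omega}{5} - 4 \left|{\omega}\right|}}{4}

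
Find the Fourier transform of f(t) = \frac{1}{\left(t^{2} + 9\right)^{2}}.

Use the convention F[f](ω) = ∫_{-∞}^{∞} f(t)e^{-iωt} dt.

F(ω) = \frac{\pi \left(3 \left|{\omega}\right| + 1\right) e^{- 3 \left|{\omega}\right|}}{54}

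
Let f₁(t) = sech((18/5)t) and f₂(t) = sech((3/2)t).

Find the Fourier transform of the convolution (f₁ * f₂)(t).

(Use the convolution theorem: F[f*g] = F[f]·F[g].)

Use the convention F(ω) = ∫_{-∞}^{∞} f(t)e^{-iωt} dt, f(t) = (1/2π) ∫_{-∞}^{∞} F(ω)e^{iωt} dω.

F[f₁*f₂](ω) = \frac{5 \pi^{2}}{27 \cosh{\left(\frac{5 \pi \omega}{36} \right)} \cosh{\left(\frac{\pi \omega}{3} \right)}}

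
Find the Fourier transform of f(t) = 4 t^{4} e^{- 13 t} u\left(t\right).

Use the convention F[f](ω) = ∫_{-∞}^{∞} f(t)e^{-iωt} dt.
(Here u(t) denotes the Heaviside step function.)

F(ω) = \frac{96}{\left(i \omega + 13\right)^{5}}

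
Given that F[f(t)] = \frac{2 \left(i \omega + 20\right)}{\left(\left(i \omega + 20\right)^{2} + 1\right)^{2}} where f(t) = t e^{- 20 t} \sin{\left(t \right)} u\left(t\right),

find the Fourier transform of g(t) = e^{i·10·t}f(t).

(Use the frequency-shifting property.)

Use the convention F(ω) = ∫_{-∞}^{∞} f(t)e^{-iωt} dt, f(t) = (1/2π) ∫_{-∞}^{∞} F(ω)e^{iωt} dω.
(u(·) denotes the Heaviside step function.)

F[g](ω) = \frac{2 \left(i \left(\omega - 10\right) + 20\right)}{\left(\left(i \left(\omega - 10\right) + 20\right)^{2} + 1\right)^{2}}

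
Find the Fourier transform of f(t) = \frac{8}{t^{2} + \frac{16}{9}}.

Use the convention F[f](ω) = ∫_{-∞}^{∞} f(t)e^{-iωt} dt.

F(ω) = 6 \pi e^{- \frac{4 \left|{\omega}\right|}{3}}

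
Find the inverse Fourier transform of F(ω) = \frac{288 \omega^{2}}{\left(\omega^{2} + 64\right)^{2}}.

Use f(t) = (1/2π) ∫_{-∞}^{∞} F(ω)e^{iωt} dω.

f(t) = 9 \left(1 - 8 \left|{t}\right|\right) e^{- 8 \left|{t}\right|}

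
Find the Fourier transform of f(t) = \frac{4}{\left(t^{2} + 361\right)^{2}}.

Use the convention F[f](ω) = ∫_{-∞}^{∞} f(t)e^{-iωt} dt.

F(ω) = \frac{2 \pi \left(19 \left|{\omega}\right| + 1\right) e^{- 19 \left|{\omega}\right|}}{6859}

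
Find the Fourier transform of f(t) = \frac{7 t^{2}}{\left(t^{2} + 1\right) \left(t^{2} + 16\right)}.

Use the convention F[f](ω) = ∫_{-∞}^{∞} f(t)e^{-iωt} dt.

F(ω) = \frac{7 \pi \left(4 - e^{3 \left|{\omega}\right|}\right) e^{- 4 \left|{\omega}\right|}}{15}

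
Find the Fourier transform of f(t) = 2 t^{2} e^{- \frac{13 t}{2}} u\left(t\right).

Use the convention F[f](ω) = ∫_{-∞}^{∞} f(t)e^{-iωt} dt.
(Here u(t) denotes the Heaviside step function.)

F(ω) = \frac{32}{\left(2 i \omega + 13\right)^{3}}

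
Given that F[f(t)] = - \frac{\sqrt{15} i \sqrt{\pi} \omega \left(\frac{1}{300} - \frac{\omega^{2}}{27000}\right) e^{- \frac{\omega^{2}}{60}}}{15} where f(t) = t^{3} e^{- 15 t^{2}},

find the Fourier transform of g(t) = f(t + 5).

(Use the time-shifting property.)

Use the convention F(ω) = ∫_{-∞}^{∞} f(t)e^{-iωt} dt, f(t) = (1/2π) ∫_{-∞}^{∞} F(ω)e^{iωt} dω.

F[g](ω) = \frac{\sqrt{15} i \sqrt{\pi} \omega \left(\omega^{2} - 90\right) e^{\frac{\omega \left(- \omega + 300 i\right)}{60}}}{405000}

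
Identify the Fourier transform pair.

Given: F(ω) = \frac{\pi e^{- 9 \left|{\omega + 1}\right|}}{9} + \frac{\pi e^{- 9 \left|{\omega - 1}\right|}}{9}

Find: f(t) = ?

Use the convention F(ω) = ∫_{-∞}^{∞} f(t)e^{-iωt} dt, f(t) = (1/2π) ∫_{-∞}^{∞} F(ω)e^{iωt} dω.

f(t) = \frac{2 \cos{\left(t \right)}}{t^{2} + 81}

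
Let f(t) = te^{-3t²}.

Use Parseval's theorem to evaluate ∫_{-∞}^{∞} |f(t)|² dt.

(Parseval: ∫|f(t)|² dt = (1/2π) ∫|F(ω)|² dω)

∫|f(t)|² dt = \frac{\sqrt{6} \sqrt{\pi}}{72}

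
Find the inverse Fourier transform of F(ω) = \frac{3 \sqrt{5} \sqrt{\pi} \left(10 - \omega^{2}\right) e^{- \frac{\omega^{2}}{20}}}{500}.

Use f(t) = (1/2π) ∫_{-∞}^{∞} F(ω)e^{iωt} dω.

f(t) = 3 t^{2} e^{- 5 t^{2}}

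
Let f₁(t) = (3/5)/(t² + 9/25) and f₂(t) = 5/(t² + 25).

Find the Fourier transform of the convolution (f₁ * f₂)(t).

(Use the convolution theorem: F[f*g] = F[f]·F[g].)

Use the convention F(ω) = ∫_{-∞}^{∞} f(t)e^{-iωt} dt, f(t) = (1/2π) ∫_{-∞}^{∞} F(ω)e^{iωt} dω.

F[f₁*f₂](ω) = \pi^{2} e^{- \frac{28 \left|{\omega}\right|}{5}}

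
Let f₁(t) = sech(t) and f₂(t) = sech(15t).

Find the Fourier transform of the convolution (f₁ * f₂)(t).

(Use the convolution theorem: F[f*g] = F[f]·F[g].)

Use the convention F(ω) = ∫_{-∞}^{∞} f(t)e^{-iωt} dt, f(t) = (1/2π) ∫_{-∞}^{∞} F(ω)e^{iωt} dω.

F[f₁*f₂](ω) = \frac{\pi^{2}}{15 \cosh{\left(\frac{\pi \omega}{30} \right)} \cosh{\left(\frac{\pi \omega}{2} \right)}}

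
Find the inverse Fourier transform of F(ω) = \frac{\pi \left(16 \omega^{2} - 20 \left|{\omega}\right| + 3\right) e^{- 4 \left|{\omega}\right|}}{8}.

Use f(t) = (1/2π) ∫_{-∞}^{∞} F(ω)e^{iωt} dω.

f(t) = \frac{4 t^{4}}{\left(t^{2} + 16\right)^{3}}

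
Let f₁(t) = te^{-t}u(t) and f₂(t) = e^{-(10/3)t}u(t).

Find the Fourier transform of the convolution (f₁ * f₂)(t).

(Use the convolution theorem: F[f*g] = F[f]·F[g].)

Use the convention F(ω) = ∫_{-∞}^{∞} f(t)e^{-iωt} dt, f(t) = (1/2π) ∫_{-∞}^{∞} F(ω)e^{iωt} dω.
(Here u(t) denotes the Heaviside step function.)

F[f₁*f₂](ω) = \frac{3}{\left(i \omega + 1\right)^{2} \left(3 i \omega + 10\right)}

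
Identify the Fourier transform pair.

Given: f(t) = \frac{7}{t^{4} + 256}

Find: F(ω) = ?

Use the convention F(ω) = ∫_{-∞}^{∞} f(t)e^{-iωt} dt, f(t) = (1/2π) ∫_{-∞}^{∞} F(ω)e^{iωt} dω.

F(ω) = \frac{7 \pi e^{- 2 \sqrt{2} \left|{\omega}\right|} \sin{\left(2 \sqrt{2} \left|{\omega}\right| + \frac{\pi}{4} \right)}}{64}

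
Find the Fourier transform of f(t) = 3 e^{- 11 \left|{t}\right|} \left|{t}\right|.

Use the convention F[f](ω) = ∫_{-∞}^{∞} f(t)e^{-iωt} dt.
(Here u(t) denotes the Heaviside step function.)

F(ω) = \frac{6 \left(121 - \omega^{2}\right)}{\left(\omega^{2} + 121\right)^{2}}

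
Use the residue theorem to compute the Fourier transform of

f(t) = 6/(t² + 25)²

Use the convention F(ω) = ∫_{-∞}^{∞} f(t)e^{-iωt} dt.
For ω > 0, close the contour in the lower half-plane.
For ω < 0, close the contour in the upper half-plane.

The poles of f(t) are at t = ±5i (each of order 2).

Let g(z) = f(z)e^{-iωz}; for large |z| the factor e^{-iωz} decays in the lower half-plane when ω > 0 and in the upper half-plane when ω < 0.

Case ω > 0 (lower half-plane, clockwise contour ⇒ F(ω) = -2πi·ΣRes):
  Res_{z = - 5 i} g(z) = \frac{3 i \left(5 \omega + 1\right) e^{- 5 \omega}}{250} (pole of order 2)
  F(ω) = -2πi·ΣRes = \frac{3 \pi \left(5 \omega + 1\right) e^{- 5 \omega}}{125}

Case ω < 0 (upper half-plane, counterclockwise contour ⇒ F(ω) = +2πi·ΣRes):
  Res_{z = 5 i} g(z) = \frac{3 i \left(5 \omega - 1\right) e^{5 \omega}}{250} (pole of order 2)
  F(ω) = 2πi·ΣRes = \frac{3 \pi \left(1 - 5 \omega\right) e^{5 \omega}}{125}

Both cases combine into a single formula in |ω|:

F(ω) = \frac{3 \pi \left(5 \left|{\omega}\right| + 1\right) e^{- 5 \left|{\omega}\right|}}{125}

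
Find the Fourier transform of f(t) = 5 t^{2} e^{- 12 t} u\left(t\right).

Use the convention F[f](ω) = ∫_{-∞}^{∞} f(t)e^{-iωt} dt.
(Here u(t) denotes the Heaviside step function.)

F(ω) = \frac{10}{\left(i \omega + 12\right)^{3}}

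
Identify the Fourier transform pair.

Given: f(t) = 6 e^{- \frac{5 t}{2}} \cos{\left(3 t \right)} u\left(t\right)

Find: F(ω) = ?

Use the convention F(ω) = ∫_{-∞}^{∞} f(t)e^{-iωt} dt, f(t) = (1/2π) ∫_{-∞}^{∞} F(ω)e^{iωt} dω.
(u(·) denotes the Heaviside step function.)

F(ω) = \frac{12 \left(2 i \omega + 5\right)}{\left(2 i \omega + 5\right)^{2} + 36}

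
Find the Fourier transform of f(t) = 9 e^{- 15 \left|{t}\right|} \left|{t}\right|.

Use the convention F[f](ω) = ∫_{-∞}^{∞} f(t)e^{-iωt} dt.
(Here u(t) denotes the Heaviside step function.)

F(ω) = \frac{18 \left(225 - \omega^{2}\right)}{\left(\omega^{2} + 225\right)^{2}}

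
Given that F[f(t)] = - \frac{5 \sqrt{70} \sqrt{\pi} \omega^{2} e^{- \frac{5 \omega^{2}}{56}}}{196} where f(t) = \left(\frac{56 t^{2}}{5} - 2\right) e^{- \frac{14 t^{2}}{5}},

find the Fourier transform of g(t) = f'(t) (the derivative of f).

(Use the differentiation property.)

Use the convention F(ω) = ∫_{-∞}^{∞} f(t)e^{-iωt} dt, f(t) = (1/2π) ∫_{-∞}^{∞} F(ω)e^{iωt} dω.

F[g](ω) = - \frac{5 \sqrt{70} i \sqrt{\pi} \omega^{3} e^{- \frac{5 \omega^{2}}{56}}}{196}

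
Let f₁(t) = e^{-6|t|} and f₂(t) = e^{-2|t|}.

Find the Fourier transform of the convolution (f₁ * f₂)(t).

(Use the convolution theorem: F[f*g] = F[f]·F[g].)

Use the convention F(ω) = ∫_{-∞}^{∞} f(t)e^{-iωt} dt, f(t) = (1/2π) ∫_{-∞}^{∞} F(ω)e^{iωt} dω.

F[f₁*f₂](ω) = \frac{48}{\left(\omega^{2} + 4\right) \left(\omega^{2} + 36\right)}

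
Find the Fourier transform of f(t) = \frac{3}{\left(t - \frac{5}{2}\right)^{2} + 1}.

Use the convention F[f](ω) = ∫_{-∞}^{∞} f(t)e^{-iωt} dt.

F(ω) = 3 \pi e^{- \frac{5 i \omega}{2} - \left|{\omega}\right|}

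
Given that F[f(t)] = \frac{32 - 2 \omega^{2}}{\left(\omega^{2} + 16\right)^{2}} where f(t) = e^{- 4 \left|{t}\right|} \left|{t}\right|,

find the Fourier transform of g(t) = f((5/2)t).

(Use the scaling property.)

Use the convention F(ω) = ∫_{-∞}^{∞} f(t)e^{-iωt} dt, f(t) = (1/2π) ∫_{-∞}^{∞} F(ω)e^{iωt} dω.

F[g](ω) = \frac{5 \left(100 - \omega^{2}\right)}{\left(\omega^{2} + 100\right)^{2}}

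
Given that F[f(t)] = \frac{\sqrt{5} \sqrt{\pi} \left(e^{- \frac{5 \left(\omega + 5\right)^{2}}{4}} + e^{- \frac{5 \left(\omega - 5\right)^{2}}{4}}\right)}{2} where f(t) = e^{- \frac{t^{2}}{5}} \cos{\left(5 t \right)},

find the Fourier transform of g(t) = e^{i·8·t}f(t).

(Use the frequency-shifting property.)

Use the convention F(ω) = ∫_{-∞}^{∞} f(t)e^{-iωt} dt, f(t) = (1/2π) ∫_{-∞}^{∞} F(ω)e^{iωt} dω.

F[g](ω) = \frac{\sqrt{5} \sqrt{\pi} \left(e^{25 \omega} + e^{200}\right) e^{- \frac{5 \omega^{2}}{4} + \frac{15 \omega}{2} - \frac{845}{4}}}{2}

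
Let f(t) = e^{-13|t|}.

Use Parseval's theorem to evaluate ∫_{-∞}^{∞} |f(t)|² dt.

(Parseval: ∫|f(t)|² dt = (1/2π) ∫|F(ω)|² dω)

∫|f(t)|² dt = \frac{1}{13}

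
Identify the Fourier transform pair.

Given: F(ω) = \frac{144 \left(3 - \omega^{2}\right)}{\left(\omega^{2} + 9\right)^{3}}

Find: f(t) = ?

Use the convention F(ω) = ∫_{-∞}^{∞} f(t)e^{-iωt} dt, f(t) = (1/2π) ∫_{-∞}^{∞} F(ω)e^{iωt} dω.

f(t) = 4 t^{2} e^{- 3 \left|{t}\right|}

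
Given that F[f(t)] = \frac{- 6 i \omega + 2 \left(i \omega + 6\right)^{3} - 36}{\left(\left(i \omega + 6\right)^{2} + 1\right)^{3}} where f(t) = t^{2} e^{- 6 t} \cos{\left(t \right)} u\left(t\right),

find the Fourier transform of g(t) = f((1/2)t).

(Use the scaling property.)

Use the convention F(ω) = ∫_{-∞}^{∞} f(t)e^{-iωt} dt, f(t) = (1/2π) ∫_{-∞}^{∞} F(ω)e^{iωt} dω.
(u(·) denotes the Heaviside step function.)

F[g](ω) = \frac{8 \left(- 3 i \omega + 4 \left(i \omega + 3\right)^{3} - 9\right)}{\left(4 \left(i \omega + 3\right)^{2} + 1\right)^{3}}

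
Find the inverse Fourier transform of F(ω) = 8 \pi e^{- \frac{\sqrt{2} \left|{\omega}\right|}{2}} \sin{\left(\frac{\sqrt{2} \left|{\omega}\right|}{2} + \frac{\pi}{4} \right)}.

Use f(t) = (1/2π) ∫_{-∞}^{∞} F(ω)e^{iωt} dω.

f(t) = \frac{8}{t^{4} + 1}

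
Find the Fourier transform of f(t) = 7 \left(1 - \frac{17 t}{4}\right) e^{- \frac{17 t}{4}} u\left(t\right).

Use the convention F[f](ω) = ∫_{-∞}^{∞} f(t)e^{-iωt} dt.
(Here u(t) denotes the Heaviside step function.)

F(ω) = \frac{112 i \omega}{- 16 \omega^{2} + 136 i \omega + 289}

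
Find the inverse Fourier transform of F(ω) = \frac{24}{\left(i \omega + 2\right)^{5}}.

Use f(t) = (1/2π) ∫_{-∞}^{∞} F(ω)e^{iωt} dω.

f(t) = t^{4} e^{- 2 t} u\left(t\right)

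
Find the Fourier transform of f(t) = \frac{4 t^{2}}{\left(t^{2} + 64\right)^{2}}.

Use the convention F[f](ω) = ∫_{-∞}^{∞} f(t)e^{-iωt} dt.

F(ω) = \frac{\pi \left(1 - 8 \left|{\omega}\right|\right) e^{- 8 \left|{\omega}\right|}}{4}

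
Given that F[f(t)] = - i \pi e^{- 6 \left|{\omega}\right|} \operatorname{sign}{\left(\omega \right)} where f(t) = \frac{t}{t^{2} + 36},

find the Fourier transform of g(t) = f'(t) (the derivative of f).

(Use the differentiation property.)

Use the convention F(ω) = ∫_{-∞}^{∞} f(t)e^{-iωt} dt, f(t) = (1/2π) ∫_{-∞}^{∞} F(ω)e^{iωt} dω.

F[g](ω) = \pi \omega e^{- 6 \left|{\omega}\right|} \operatorname{sign}{\left(\omega \right)}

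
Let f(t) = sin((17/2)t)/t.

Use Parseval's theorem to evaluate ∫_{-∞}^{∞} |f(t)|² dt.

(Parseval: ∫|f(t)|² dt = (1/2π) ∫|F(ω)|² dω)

∫|f(t)|² dt = \frac{17 \pi}{2}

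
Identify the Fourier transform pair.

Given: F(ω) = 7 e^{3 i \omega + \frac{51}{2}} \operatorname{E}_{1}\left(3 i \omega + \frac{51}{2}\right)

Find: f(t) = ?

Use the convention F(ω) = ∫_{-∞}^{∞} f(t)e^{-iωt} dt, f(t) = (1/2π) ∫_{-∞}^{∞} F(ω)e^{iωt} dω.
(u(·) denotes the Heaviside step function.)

f(t) = \frac{7 e^{- \frac{17 t}{2}} u\left(t\right)}{t + 3}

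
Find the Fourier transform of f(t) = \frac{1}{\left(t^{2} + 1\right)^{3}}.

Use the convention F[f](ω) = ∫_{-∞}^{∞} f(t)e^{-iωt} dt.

F(ω) = \frac{\pi \left(\omega^{2} + 3 \left|{\omega}\right| + 3\right) e^{- \left|{\omega}\right|}}{8}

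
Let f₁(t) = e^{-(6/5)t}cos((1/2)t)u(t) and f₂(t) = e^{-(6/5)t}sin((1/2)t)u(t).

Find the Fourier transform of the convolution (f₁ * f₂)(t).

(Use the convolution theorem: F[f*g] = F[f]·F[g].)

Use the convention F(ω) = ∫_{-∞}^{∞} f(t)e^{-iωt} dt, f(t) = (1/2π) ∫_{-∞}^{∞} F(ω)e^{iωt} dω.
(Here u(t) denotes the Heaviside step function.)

F[f₁*f₂](ω) = \frac{1000 \left(5 i \omega + 6\right)}{\left(4 \left(5 i \omega + 6\right)^{2} + 25\right)^{2}}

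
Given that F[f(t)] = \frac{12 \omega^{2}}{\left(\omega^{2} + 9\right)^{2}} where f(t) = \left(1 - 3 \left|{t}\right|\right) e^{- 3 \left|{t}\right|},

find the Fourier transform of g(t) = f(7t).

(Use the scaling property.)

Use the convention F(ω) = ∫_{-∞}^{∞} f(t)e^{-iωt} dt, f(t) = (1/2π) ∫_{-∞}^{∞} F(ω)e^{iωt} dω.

F[g](ω) = \frac{84 \omega^{2}}{\left(\omega^{2} + 441\right)^{2}}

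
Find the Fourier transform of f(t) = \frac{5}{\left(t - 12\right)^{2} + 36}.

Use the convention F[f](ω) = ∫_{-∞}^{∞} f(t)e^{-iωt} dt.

F(ω) = \frac{5 \pi e^{- 12 i \omega - 6 \left|{\omega}\right|}}{6}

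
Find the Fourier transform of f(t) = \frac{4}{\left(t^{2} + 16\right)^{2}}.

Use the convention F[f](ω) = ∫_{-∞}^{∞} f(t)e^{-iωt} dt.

F(ω) = \frac{\pi \left(4 \left|{\omega}\right| + 1\right) e^{- 4 \left|{\omega}\right|}}{32}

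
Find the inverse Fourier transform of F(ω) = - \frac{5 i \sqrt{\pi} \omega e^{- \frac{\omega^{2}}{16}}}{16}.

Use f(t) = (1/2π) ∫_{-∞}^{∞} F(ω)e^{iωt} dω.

f(t) = 5 t e^{- 4 t^{2}}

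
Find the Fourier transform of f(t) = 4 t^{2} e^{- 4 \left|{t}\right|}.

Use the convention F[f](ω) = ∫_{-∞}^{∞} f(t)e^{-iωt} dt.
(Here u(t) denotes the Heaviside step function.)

F(ω) = \frac{64 \left(16 - 3 \omega^{2}\right)}{\left(\omega^{2} + 16\right)^{3}}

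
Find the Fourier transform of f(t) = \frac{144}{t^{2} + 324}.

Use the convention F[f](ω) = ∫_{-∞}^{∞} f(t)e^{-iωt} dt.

F(ω) = 8 \pi e^{- 18 \left|{\omega}\right|}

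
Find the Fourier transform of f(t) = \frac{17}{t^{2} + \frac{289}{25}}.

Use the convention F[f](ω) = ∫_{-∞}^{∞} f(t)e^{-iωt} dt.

F(ω) = 5 \pi e^{- \frac{17 \left|{\omega}\right|}{5}}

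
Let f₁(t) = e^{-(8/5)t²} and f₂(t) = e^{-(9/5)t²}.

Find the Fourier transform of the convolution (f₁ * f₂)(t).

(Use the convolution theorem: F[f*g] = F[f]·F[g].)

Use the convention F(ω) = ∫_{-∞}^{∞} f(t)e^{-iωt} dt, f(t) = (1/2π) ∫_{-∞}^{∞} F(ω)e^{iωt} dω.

F[f₁*f₂](ω) = \frac{5 \sqrt{2} \pi e^{- \frac{85 \omega^{2}}{288}}}{12}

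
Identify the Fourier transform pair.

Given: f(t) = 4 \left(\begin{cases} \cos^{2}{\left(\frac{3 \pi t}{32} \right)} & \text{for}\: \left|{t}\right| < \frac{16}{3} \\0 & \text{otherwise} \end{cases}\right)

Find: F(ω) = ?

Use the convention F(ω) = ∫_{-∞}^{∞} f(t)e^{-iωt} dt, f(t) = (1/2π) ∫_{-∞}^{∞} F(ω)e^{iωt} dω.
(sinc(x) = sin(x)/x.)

F(ω) = - \frac{192 \pi^{2} \operatorname{sinc}{\left(\frac{16 \omega}{3} \right)}}{256 \omega^{2} - 9 \pi^{2}}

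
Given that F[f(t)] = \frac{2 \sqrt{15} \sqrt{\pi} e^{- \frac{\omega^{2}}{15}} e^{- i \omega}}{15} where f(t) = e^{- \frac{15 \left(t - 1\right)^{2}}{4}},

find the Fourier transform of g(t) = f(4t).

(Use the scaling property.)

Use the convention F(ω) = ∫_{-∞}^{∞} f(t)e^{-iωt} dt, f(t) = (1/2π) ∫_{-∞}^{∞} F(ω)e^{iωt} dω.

F[g](ω) = \frac{\sqrt{15} \sqrt{\pi} e^{- \frac{\omega \left(\omega + 60 i\right)}{240}}}{30}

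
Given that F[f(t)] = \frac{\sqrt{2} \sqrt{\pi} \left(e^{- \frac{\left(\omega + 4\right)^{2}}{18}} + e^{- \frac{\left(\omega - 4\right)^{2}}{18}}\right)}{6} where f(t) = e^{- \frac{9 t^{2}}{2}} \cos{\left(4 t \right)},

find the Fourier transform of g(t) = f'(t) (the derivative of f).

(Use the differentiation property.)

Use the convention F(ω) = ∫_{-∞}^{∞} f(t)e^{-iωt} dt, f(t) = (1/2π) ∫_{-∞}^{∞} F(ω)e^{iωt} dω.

F[g](ω) = \frac{\sqrt{2} i \sqrt{\pi} \omega \left(e^{\frac{8 \omega}{9}} + 1\right) e^{- \frac{\omega^{2}}{18} - \frac{4 \omega}{9} - \frac{8}{9}}}{6}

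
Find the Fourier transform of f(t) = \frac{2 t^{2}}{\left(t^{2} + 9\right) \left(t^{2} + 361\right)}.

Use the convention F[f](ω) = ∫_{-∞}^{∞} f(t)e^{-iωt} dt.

F(ω) = \frac{\pi \left(19 - 3 e^{16 \left|{\omega}\right|}\right) e^{- 19 \left|{\omega}\right|}}{176}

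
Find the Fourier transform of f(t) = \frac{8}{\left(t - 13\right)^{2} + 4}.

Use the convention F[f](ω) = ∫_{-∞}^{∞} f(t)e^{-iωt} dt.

F(ω) = 4 \pi e^{- 13 i \omega - 2 \left|{\omega}\right|}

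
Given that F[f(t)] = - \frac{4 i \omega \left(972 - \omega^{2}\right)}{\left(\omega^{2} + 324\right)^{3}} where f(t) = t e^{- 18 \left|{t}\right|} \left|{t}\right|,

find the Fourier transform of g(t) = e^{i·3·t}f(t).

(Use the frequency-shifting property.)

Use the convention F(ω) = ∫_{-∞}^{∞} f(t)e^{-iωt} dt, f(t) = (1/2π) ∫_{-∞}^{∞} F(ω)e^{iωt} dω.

F[g](ω) = \frac{4 i \left(\omega - 3\right) \left(\left(\omega - 3\right)^{2} - 972\right)}{\left(\left(\omega - 3\right)^{2} + 324\right)^{3}}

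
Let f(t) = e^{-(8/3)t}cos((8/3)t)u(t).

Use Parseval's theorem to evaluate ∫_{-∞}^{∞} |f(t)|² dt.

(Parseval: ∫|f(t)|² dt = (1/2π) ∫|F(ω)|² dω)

∫|f(t)|² dt = \frac{9}{64}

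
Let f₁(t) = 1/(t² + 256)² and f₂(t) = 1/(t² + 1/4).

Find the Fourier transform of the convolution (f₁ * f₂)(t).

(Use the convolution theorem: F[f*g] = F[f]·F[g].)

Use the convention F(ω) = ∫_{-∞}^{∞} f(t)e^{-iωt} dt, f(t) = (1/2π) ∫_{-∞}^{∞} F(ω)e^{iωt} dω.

F[f₁*f₂](ω) = \frac{\pi^{2} \left(16 \left|{\omega}\right| + 1\right) e^{- \frac{33 \left|{\omega}\right|}{2}}}{4096}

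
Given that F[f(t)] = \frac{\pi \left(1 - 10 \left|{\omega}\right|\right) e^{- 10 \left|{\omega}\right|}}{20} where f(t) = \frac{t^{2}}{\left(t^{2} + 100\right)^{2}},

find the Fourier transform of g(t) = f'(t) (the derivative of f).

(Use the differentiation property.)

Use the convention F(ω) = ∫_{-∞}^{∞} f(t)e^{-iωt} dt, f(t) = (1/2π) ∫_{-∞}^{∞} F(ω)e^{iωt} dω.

F[g](ω) = \frac{i \pi \omega \left(1 - 10 \left|{\omega}\right|\right) e^{- 10 \left|{\omega}\right|}}{20}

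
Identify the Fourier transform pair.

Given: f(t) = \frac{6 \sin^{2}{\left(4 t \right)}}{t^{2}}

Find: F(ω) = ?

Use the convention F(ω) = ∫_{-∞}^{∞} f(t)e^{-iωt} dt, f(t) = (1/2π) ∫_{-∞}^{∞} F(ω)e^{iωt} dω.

F(ω) = \begin{cases} 3 \pi \left(8 - \left|{\omega}\right|\right) & \text{for}\: \omega > -8 \wedge \omega < 8 \\0 & \text{otherwise} \end{cases}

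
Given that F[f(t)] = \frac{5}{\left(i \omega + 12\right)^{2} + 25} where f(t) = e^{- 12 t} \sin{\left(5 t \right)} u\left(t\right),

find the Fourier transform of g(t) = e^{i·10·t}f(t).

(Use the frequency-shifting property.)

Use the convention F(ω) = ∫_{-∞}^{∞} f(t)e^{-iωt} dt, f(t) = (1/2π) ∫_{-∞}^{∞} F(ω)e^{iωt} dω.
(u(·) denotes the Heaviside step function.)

F[g](ω) = \frac{5}{\left(i \left(\omega - 10\right) + 12\right)^{2} + 25}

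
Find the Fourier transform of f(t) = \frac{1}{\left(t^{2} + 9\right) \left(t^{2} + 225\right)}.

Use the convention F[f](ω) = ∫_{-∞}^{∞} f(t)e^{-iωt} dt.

F(ω) = \frac{\pi \left(5 e^{12 \left|{\omega}\right|} - 1\right) e^{- 15 \left|{\omega}\right|}}{3240}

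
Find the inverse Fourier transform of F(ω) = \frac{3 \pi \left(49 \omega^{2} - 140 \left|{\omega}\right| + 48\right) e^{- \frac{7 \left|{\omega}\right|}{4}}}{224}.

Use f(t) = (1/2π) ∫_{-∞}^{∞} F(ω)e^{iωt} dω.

f(t) = \frac{3 t^{4}}{\left(t^{2} + \frac{49}{16}\right)^{3}}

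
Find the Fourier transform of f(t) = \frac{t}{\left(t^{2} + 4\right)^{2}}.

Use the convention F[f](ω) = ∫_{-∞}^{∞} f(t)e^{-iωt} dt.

F(ω) = - \frac{i \pi \omega e^{- 2 \left|{\omega}\right|}}{4}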